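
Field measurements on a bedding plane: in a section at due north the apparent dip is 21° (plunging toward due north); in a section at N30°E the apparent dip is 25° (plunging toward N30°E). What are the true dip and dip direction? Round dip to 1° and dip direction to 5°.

true dip 25°, dip direction 035°

Represent each trace as a vector plunging at its apparent dip toward its trend (east-north-up frame): v₁ = (0.000, 0.934, -0.358), v₂ = (0.453, 0.785, -0.423).
The plane normal is n = v₁ × v₂ ∝ (0.113, 0.162, 0.423).
True dip = arccos(n_z / |n|) = arccos(0.9057) = 25.1°.
The horizontal component of n points toward azimuth atan2(n_x, n_y) = 35°, the dip direction.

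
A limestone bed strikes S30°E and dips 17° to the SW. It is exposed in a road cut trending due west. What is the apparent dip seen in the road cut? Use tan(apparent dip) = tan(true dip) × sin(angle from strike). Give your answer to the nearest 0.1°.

The section lies 60° from the strike.
tan α = tan 17° × sin 60° = 0.3057 × 0.8660 = 0.2648
apparent dip = arctan 0.2648 = 14.83°

14.8°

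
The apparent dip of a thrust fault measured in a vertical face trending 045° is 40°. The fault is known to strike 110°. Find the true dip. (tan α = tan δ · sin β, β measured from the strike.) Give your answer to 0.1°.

42.8°

The section is 65° from the strike.
tan δ = tan α / sin β = tan 40° / sin 65° = 0.8391 / 0.9063 = 0.9258
true dip = arctan 0.9258 = 42.79°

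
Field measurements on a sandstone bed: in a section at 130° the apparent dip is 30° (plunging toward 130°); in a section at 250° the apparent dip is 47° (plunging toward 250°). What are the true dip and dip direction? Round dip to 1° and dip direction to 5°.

Represent each trace as a vector plunging at its apparent dip toward its trend (east-north-up frame): v₁ = (0.663, -0.557, -0.500), v₂ = (-0.641, -0.233, -0.731).
n = v₁ × v₂ = (-0.290, -0.806, 0.511) (taken with n_z > 0).
tan δ = √(n_x²+n_y²)/n_z = 0.856/0.511, so δ = 59.2°.
Dip direction = azimuth of (n_x, n_y) = atan2(-0.290, -0.806) = 200°.

true dip 59°, dip direction 200°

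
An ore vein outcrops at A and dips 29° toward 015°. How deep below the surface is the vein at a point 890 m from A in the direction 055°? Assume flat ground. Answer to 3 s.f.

The hole lies 40° from the dip direction, so the down-dip offset is 890 × cos 40° = 681.78 m.
Depth = down-dip offset × tan(dip) = 681.78 × tan 29° = 681.78 × 0.5543
Depth = 377.92 m

378 m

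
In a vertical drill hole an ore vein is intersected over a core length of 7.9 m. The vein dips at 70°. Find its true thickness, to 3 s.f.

True thickness t = h · cos(dip) = 7.9 × cos 70°
t = 7.9 × 0.3420 = 2.702 m

2.70 m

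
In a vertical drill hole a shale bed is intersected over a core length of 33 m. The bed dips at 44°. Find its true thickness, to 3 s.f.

23.7 m

True thickness t = h · cos(dip) = 33 × cos 44°
t = 33 × 0.7193 = 23.738 m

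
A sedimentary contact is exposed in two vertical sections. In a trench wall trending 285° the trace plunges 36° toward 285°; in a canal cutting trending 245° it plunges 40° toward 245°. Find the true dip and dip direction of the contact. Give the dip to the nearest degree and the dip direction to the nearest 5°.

true dip 40°, dip direction 255°

Each apparent-dip line lies in the plane. As unit vectors (x east, y north, z up), v₁ plunges 36°→285° and v₂ plunges 40°→245°.
Cross product v₁ × v₂ gives the pole to the plane: n ∝ (-0.325, -0.094, 0.398).
True dip = arccos(n_z / |n|) = arccos(0.7623) = 40.3°.
Dip direction = atan2(-0.325, -0.094) = 254° (azimuth of n's horizontal projection).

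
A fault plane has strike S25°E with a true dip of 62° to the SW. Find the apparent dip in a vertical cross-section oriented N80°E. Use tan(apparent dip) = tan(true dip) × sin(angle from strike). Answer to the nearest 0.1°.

The strike is S25°E and the section trends N80°E; the acute angle between them is β = 75°.
tan(apparent dip) = tan 62° · sin 75° = 1.8166
apparent dip = arctan 1.8166 = 61.17°

61.2°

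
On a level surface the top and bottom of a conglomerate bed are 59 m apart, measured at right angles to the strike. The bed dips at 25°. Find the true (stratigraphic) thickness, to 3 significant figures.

24.9 m

True thickness t = w · sin(dip) = 59 × sin 25°
t = 59 × 0.4226 = 24.934 m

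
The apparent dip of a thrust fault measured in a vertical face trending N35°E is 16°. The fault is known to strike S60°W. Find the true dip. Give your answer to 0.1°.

34.2°

The section is 25° from the strike.
tan(true dip) = tan 16° / sin 25° = 0.6785
true dip = arctan 0.6785 = 34.16°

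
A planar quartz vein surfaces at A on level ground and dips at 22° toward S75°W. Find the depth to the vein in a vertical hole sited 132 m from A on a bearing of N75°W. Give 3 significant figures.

The hole lies 30° from the dip direction, so the down-dip offset is 132 × cos 30° = 114.32 m.
Depth = down-dip offset × tan(dip) = 114.32 × tan 22° = 114.32 × 0.4040
Depth = 46.19 m

46.2 m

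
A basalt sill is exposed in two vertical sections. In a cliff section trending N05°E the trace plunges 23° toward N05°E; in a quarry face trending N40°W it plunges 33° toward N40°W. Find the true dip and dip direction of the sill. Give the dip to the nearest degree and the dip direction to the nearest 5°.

The two traces are lines in the plane: v₁ = (sin 5°·cos 23°, cos 5°·cos 23°, −sin 23°), v₂ = (sin 320°·cos 33°, cos 320°·cos 33°, −sin 33°).
The plane normal is n = v₁ × v₂ ∝ (-0.248, 0.254, 0.546).
True dip = arccos(n_z / |n|) = arccos(0.8380) = 33.1°.
The horizontal component of n points toward azimuth atan2(n_x, n_y) = 316°, the dip direction.

true dip 33°, dip direction 315°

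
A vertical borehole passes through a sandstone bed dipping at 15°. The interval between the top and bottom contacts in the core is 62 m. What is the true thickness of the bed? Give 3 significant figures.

59.9 m

True thickness t = h · cos(dip) = 62 × cos 15°
t = 62 × 0.9659 = 59.887 m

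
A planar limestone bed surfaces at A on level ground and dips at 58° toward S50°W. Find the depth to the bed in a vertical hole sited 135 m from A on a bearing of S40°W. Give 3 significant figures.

213 m

The hole lies 10° from the dip direction, so the down-dip offset is 135 × cos 10° = 132.95 m.
Depth = down-dip offset × tan(dip) = 132.95 × tan 58° = 132.95 × 1.6003
Depth = 212.76 m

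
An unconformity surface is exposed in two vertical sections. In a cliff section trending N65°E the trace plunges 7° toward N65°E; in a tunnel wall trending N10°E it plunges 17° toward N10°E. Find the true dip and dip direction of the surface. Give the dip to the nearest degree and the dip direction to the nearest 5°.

Each apparent-dip line lies in the plane. As unit vectors (x east, y north, z up), v₁ plunges 7°→N65°E and v₂ plunges 17°→N10°E.
Cross product v₁ × v₂ gives the pole to the plane: n ∝ (-0.008, 0.243, 0.778).
tan δ = √(n_x²+n_y²)/n_z = 0.243/0.778, so δ = 17.3°.
Dip direction = azimuth of (n_x, n_y) = atan2(-0.008, 0.243) = 358°.

true dip 17°, dip direction 000°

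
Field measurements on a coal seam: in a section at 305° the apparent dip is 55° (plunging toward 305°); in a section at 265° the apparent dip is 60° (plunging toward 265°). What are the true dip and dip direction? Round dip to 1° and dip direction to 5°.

true dip 60°, dip direction 270°

Represent each trace as a vector plunging at its apparent dip toward its trend (east-north-up frame): v₁ = (-0.470, 0.329, -0.819), v₂ = (-0.498, -0.044, -0.866).
n = v₁ × v₂ = (-0.321, 0.001, 0.184) (taken with n_z > 0).
True dip = arccos(n_z / |n|) = arccos(0.4985) = 60.1°.
Dip direction = azimuth of (n_x, n_y) = atan2(-0.321, 0.001) = 270°.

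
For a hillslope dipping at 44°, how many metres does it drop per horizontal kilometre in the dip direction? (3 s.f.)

966 m

drop per km = 1000 × tan 44° = 1000 × 0.9657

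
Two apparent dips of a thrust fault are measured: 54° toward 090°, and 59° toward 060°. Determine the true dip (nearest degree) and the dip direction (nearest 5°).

Represent each trace as a vector plunging at its apparent dip toward its trend (east-north-up frame): v₁ = (0.588, 0.000, -0.809), v₂ = (0.446, 0.258, -0.857).
The plane normal is n = v₁ × v₂ ∝ (0.208, 0.143, 0.151).
tan δ = √(n_x²+n_y²)/n_z = 0.253/0.151, so δ = 59.1°.
Dip direction = atan2(0.208, 0.143) = 56° (azimuth of n's horizontal projection).

true dip 59°, dip direction 055°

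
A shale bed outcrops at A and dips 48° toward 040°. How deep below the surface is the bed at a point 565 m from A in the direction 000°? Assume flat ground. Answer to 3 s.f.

The hole lies 40° from the dip direction, so the down-dip offset is 565 × cos 40° = 432.82 m.
Depth = down-dip offset × tan(dip) = 432.82 × tan 48° = 432.82 × 1.1106
Depth = 480.69 m

481 m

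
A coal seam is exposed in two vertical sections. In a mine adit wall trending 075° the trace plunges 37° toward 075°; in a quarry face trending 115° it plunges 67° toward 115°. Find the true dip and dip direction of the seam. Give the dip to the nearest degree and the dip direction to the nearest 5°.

Each apparent-dip line lies in the plane. As unit vectors (x east, y north, z up), v₁ plunges 37°→075° and v₂ plunges 67°→115°.
Cross product v₁ × v₂ gives the pole to the plane: n ∝ (0.290, -0.497, 0.201).
True dip = arccos(n_z / |n|) = arccos(0.3293) = 70.8°.
The horizontal component of n points toward azimuth atan2(n_x, n_y) = 150°, the dip direction.

true dip 71°, dip direction 150°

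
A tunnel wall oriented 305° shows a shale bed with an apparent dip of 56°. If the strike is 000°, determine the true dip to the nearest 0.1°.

61.1°

The section is 55° from the strike.
tan(true dip) = tan 56° / sin 55° = 1.8099
true dip = arctan 1.8099 = 61.08°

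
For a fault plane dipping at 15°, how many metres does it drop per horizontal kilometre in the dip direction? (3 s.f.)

268 m

drop per km = 1000 × tan 15° = 1000 × 0.2679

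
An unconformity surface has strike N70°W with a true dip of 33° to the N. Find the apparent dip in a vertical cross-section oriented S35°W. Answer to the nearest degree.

32°

The strike is N70°W and the section trends S35°W; the acute angle between them is β = 75°.
tan α = tan 33° × sin 75° = 0.6494 × 0.9659 = 0.6273
α = arctan(0.6273) = 32.10°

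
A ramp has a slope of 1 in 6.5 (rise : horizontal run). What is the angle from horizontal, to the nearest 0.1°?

8.7°

tan θ = 1/6.5 = 0.1538
θ = arctan(0.1538) = 8.75°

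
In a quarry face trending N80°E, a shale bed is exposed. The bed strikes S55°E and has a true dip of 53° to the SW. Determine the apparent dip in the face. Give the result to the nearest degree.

43°

The section lies 45° from the strike.
tan α = tan 53° × sin 45° = 1.3270 × 0.7071 = 0.9384
α = arctan(0.9384) = 43.18°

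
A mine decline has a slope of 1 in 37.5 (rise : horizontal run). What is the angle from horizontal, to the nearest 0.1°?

1.5°

tan θ = 1/37.5 = 0.0267
θ = arctan(0.0267) = 1.53°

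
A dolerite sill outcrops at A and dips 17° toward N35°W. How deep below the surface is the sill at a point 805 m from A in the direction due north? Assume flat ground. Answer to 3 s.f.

202 m

The hole lies 35° from the dip direction, so the down-dip offset is 805 × cos 35° = 659.42 m.
Depth = down-dip offset × tan(dip) = 659.42 × tan 17° = 659.42 × 0.3057
Depth = 201.60 m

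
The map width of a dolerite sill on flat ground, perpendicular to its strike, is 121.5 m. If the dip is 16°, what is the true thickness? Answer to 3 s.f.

33.5 m

True thickness t = w · sin(dip) = 121.5 × sin 16°
t = 121.5 × 0.2756 = 33.490 m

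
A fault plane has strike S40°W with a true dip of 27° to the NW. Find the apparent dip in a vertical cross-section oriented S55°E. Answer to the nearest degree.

The section lies 85° from the strike.
tan(apparent dip) = tan 27° · sin 85° = 0.5076
α = arctan(0.5076) = 26.91°

27°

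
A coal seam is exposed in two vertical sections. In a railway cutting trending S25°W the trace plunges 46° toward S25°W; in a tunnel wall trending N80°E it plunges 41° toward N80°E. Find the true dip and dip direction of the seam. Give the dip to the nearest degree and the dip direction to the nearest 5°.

true dip 64°, dip direction 145°

The two traces are lines in the plane: v₁ = (sin 205°·cos 46°, cos 205°·cos 46°, −sin 46°), v₂ = (sin 80°·cos 41°, cos 80°·cos 41°, −sin 41°).
Cross product v₁ × v₂ gives the pole to the plane: n ∝ (0.507, -0.727, 0.429).
True dip = arccos(n_z / |n|) = arccos(0.4359) = 64.2°.
Dip direction = azimuth of (n_x, n_y) = atan2(0.507, -0.727) = 145°.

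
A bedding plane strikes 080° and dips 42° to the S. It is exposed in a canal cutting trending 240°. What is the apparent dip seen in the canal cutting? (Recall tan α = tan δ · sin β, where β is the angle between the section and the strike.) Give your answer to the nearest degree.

17°

The section lies 20° from the strike.
tan(apparent dip) = tan 42° · sin 20° = 0.3080
α = arctan(0.3080) = 17.12°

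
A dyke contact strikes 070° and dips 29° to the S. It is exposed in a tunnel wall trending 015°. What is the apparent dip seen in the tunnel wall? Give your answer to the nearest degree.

The section lies 55° from the strike.
tan(apparent dip) = tan 29° · sin 55° = 0.4541
α = arctan(0.4541) = 24.42°

24°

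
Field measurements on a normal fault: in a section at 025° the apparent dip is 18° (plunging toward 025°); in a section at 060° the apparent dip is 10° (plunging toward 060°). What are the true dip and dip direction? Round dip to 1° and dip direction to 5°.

Each apparent-dip line lies in the plane. As unit vectors (x east, y north, z up), v₁ plunges 18°→025° and v₂ plunges 10°→060°.
n = v₁ × v₂ = (-0.002, 0.194, 0.537) (taken with n_z > 0).
True dip = arccos(n_z / |n|) = arccos(0.9407) = 19.8°.
Dip direction = azimuth of (n_x, n_y) = atan2(-0.002, 0.194) = 359°.

true dip 20°, dip direction 000°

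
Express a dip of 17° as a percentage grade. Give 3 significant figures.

grade % = 100 × tan 17° = 100 × 0.3057

30.6%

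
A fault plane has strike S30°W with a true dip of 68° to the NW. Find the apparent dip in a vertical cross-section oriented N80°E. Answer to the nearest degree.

62°

The section lies 50° from the strike.
tan α = tan 68° × sin 50° = 2.4751 × 0.7660 = 1.8960
α = arctan(1.8960) = 62.19°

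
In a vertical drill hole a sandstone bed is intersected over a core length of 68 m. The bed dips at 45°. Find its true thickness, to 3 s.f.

True thickness t = h · cos(dip) = 68 × cos 45°
t = 68 × 0.7071 = 48.083 m

48.1 m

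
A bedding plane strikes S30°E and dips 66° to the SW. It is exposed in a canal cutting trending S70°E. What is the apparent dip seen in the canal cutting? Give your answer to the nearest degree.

55°

Angle between strike (S30°E) and section (S70°E): β = 40°.
tan α = tan 66° × sin 40° = 2.2460 × 0.6428 = 1.4437
α = arctan(1.4437) = 55.29°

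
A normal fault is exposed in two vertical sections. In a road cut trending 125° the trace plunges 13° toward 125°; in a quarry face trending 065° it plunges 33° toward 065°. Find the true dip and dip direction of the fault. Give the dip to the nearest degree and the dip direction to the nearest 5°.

Each apparent-dip line lies in the plane. As unit vectors (x east, y north, z up), v₁ plunges 13°→125° and v₂ plunges 33°→065°.
Cross product v₁ × v₂ gives the pole to the plane: n ∝ (0.384, 0.264, 0.708).
tan δ = √(n_x²+n_y²)/n_z = 0.466/0.708, so δ = 33.4°.
Dip direction = atan2(0.384, 0.264) = 56° (azimuth of n's horizontal projection).

true dip 33°, dip direction 055°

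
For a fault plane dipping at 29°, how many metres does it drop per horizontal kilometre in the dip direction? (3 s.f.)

554 m

drop per km = 1000 × tan 29° = 1000 × 0.5543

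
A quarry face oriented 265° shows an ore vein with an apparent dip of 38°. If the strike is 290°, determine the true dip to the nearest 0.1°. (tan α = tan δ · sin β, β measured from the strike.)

β = acute angle between strike 290° and section 265° = 25°.
tan δ = tan α / sin β = tan 38° / sin 25° = 0.7813 / 0.4226 = 1.8487
δ = arctan(1.8487) = 61.59°

61.6°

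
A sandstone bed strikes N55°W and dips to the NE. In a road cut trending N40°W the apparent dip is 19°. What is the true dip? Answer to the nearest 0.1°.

53.1°

β = acute angle between strike N55°W and section N40°W = 15°.
tan δ = tan α / sin β = tan 19° / sin 15° = 0.3443 / 0.2588 = 1.3304
true dip = arctan 1.3304 = 53.07°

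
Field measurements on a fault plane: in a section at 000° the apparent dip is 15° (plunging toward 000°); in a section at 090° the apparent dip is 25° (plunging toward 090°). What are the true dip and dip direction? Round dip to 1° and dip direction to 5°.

true dip 28°, dip direction 060°

The two traces are lines in the plane: v₁ = (sin 0°·cos 15°, cos 0°·cos 15°, −sin 15°), v₂ = (sin 90°·cos 25°, cos 90°·cos 25°, −sin 25°).
n = v₁ × v₂ = (0.408, 0.235, 0.875) (taken with n_z > 0).
True dip = arccos(n_z / |n|) = arccos(0.8807) = 28.3°.
Dip direction = atan2(0.408, 0.235) = 60° (azimuth of n's horizontal projection).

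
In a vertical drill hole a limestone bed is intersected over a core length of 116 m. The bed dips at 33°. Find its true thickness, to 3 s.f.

True thickness t = h · cos(dip) = 116 × cos 33°
t = 116 × 0.8387 = 97.286 m

97.3 m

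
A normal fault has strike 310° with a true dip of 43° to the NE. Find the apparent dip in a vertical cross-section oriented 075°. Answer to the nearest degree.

The strike is 310° and the section trends 075°; the acute angle between them is β = 55°.
tan α = tan 43° × sin 55° = 0.9325 × 0.8192 = 0.7639
α = arctan(0.7639) = 37.38°

37°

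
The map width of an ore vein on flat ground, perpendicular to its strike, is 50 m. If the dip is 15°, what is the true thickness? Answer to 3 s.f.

True thickness t = w · sin(dip) = 50 × sin 15°
t = 50 × 0.2588 = 12.941 m

12.9 m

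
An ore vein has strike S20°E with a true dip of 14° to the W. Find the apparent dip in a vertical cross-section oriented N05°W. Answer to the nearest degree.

4°

The strike is S20°E and the section trends N05°W; the acute angle between them is β = 15°.
tan α = tan 14° × sin 15° = 0.2493 × 0.2588 = 0.0645
α = arctan(0.0645) = 3.69°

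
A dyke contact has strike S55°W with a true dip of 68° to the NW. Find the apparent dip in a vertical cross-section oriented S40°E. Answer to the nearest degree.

The strike is S55°W and the section trends S40°E; the acute angle between them is β = 85°.
tan α = tan 68° × sin 85° = 2.4751 × 0.9962 = 2.4657
apparent dip = arctan 2.4657 = 67.92°

68°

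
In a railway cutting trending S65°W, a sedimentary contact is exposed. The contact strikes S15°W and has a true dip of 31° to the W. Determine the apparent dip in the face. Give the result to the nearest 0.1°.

The strike is S15°W and the section trends S65°W; the acute angle between them is β = 50°.
tan α = tan 31° × sin 50° = 0.6009 × 0.7660 = 0.4603
apparent dip = arctan 0.4603 = 24.72°

24.7°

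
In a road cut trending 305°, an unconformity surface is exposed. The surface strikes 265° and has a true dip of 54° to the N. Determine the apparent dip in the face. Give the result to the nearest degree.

41°

The strike is 265° and the section trends 305°; the acute angle between them is β = 40°.
tan α = tan 54° × sin 40° = 1.3764 × 0.6428 = 0.8847
α = arctan(0.8847) = 41.50°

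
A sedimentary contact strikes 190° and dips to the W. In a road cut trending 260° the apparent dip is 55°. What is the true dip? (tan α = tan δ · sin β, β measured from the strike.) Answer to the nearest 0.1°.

β = acute angle between strike 190° and section 260° = 70°.
tan(true dip) = tan 55° / sin 70° = 1.5198
true dip = arctan 1.5198 = 56.66°

56.7°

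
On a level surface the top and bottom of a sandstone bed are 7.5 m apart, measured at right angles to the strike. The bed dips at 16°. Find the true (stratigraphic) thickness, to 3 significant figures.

True thickness t = w · sin(dip) = 7.5 × sin 16°
t = 7.5 × 0.2756 = 2.067 m

2.07 m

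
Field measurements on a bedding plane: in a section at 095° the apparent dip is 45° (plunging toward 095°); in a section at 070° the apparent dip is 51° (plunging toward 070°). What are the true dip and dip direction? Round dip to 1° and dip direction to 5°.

The two traces are lines in the plane: v₁ = (sin 95°·cos 45°, cos 95°·cos 45°, −sin 45°), v₂ = (sin 70°·cos 51°, cos 70°·cos 51°, −sin 51°).
The plane normal is n = v₁ × v₂ ∝ (0.200, 0.129, 0.188).
True dip = arccos(n_z / |n|) = arccos(0.6196) = 51.7°.
The horizontal component of n points toward azimuth atan2(n_x, n_y) = 57°, the dip direction.

true dip 52°, dip direction 055°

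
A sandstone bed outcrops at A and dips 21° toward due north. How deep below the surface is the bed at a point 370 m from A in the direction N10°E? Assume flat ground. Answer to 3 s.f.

The hole lies 10° from the dip direction, so the down-dip offset is 370 × cos 10° = 364.38 m.
Depth = down-dip offset × tan(dip) = 364.38 × tan 21° = 364.38 × 0.3839
Depth = 139.87 m

140 m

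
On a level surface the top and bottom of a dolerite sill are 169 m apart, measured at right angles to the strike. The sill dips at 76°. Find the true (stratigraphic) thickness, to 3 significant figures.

True thickness t = w · sin(dip) = 169 × sin 76°
t = 169 × 0.9703 = 163.980 m

164 m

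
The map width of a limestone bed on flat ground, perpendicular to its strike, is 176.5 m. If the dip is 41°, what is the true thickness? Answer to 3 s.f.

True thickness t = w · sin(dip) = 176.5 × sin 41°
t = 176.5 × 0.6561 = 115.794 m

116 m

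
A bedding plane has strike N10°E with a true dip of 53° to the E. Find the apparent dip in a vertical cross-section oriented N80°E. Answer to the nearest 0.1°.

51.3°

Angle between strike (N10°E) and section (N80°E): β = 70°.
tan(apparent dip) = tan 53° · sin 70° = 1.2470
apparent dip = arctan 1.2470 = 51.27°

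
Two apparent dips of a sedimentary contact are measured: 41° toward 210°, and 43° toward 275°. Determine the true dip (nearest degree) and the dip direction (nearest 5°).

true dip 47°, dip direction 245°

Each apparent-dip line lies in the plane. As unit vectors (x east, y north, z up), v₁ plunges 41°→210° and v₂ plunges 43°→275°.
n = v₁ × v₂ = (-0.488, -0.221, 0.500) (taken with n_z > 0).
tan δ = √(n_x²+n_y²)/n_z = 0.535/0.500, so δ = 46.9°.
Dip direction = atan2(-0.488, -0.221) = 246° (azimuth of n's horizontal projection).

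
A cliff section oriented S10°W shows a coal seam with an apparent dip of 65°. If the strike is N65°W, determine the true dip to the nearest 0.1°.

65.8°

The section is 75° from the strike.
tan(true dip) = tan 65° / sin 75° = 2.2202
δ = arctan(2.2202) = 65.75°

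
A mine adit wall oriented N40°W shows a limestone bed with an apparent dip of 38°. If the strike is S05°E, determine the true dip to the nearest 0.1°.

The section is 35° from the strike.
tan δ = tan α / sin β = tan 38° / sin 35° = 0.7813 / 0.5736 = 1.3621
δ = arctan(1.3621) = 53.72°

53.7°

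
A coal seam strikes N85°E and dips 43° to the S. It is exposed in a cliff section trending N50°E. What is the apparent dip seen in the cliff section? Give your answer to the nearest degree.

The section lies 35° from the strike.
tan α = tan 43° × sin 35° = 0.9325 × 0.5736 = 0.5349
apparent dip = arctan 0.5349 = 28.14°

28°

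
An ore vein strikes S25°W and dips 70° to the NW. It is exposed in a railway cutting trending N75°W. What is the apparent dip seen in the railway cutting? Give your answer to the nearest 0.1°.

Angle between strike (S25°W) and section (N75°W): β = 80°.
tan(apparent dip) = tan 70° · sin 80° = 2.7057
α = arctan(2.7057) = 69.72°

69.7°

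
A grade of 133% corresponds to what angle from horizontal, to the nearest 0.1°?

53.1°

tan θ = 133/100 = 1.3300
θ = arctan(1.3300) = 53.06°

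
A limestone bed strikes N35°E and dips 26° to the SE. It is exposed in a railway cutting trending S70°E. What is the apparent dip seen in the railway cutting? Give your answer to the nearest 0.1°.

The strike is N35°E and the section trends S70°E; the acute angle between them is β = 75°.
tan(apparent dip) = tan 26° · sin 75° = 0.4711
apparent dip = arctan 0.4711 = 25.23°

25.2°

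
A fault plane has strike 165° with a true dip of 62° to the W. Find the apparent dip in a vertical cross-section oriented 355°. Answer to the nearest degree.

Angle between strike (165°) and section (355°): β = 10°.
tan(apparent dip) = tan 62° · sin 10° = 0.3266
α = arctan(0.3266) = 18.09°

18°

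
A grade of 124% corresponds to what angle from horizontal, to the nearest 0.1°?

tan θ = 124/100 = 1.2400
θ = arctan(1.2400) = 51.12°

51.1°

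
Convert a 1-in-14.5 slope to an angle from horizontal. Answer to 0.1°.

tan θ = 1/14.5 = 0.0690
θ = arctan(0.0690) = 3.95°

3.9°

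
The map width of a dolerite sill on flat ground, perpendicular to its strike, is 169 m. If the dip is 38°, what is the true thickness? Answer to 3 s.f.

True thickness t = w · sin(dip) = 169 × sin 38°
t = 169 × 0.6157 = 104.047 m

104 m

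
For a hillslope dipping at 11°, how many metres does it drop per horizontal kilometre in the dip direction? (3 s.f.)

194 m

drop per km = 1000 × tan 11° = 1000 × 0.1944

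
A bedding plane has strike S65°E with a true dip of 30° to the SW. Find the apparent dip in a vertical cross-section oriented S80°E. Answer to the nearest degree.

The strike is S65°E and the section trends S80°E; the acute angle between them is β = 15°.
tan α = tan 30° × sin 15° = 0.5774 × 0.2588 = 0.1494
α = arctan(0.1494) = 8.50°

8°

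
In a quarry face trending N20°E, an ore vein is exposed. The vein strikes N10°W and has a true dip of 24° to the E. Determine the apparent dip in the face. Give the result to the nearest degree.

Angle between strike (N10°W) and section (N20°E): β = 30°.
tan(apparent dip) = tan 24° · sin 30° = 0.2226
apparent dip = arctan 0.2226 = 12.55°

13°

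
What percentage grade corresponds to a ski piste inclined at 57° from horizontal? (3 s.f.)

grade % = 100 × tan 57° = 100 × 1.5399

154%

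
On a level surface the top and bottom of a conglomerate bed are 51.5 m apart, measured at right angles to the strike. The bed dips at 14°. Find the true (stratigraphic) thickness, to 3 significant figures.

True thickness t = w · sin(dip) = 51.5 × sin 14°
t = 51.5 × 0.2419 = 12.459 m

12.5 m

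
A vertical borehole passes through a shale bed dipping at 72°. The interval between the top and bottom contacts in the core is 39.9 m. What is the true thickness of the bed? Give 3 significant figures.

True thickness t = h · cos(dip) = 39.9 × cos 72°
t = 39.9 × 0.3090 = 12.330 m

12.3 m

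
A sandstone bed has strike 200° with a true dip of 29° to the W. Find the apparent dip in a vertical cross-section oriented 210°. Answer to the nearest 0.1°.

5.5°

The strike is 200° and the section trends 210°; the acute angle between them is β = 10°.
tan(apparent dip) = tan 29° · sin 10° = 0.0963
α = arctan(0.0963) = 5.50°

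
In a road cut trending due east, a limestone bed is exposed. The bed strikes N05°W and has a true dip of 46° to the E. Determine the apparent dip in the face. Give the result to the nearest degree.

The section lies 85° from the strike.
tan α = tan 46° × sin 85° = 1.0355 × 0.9962 = 1.0316
α = arctan(1.0316) = 45.89°

46°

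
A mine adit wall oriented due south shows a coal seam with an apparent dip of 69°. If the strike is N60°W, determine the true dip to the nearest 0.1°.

β = acute angle between strike N60°W and section due south = 60°.
tan(true dip) = tan 69° / sin 60° = 3.0081
δ = arctan(3.0081) = 71.61°

71.6°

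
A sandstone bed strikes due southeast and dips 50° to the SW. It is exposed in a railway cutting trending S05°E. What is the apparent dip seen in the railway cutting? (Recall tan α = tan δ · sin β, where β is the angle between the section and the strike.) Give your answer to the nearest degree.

37°

The strike is due southeast and the section trends S05°E; the acute angle between them is β = 40°.
tan α = tan 50° × sin 40° = 1.1918 × 0.6428 = 0.7660
apparent dip = arctan 0.7660 = 37.45°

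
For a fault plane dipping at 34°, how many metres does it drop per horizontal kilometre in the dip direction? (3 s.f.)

675 m

drop per km = 1000 × tan 34° = 1000 × 0.6745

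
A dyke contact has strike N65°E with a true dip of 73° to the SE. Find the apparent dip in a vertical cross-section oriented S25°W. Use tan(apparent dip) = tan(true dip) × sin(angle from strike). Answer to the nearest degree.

The strike is N65°E and the section trends S25°W; the acute angle between them is β = 40°.
tan(apparent dip) = tan 73° · sin 40° = 2.1025
apparent dip = arctan 2.1025 = 64.56°

65°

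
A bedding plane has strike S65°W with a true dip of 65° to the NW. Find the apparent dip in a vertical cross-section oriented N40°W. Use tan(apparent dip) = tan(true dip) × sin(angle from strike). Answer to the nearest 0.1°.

Angle between strike (S65°W) and section (N40°W): β = 75°.
tan(apparent dip) = tan 65° · sin 75° = 2.0714
apparent dip = arctan 2.0714 = 64.23°

64.2°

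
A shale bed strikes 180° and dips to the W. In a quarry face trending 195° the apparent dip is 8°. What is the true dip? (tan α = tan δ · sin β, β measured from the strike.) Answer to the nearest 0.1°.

28.5°

The section is 15° from the strike.
tan δ = tan α / sin β = tan 8° / sin 15° = 0.1405 / 0.2588 = 0.5430
δ = arctan(0.5430) = 28.50°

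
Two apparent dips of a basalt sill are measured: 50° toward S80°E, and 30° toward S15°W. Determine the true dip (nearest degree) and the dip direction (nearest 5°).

true dip 54°, dip direction 130°

Each apparent-dip line lies in the plane. As unit vectors (x east, y north, z up), v₁ plunges 50°→S80°E and v₂ plunges 30°→S15°W.
n = v₁ × v₂ = (0.585, -0.488, 0.555) (taken with n_z > 0).
tan δ = √(n_x²+n_y²)/n_z = 0.762/0.555, so δ = 54.0°.
Dip direction = atan2(0.585, -0.488) = 130° (azimuth of n's horizontal projection).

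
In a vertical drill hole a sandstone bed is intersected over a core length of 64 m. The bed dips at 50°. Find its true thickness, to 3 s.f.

41.1 m

True thickness t = h · cos(dip) = 64 × cos 50°
t = 64 × 0.6428 = 41.138 m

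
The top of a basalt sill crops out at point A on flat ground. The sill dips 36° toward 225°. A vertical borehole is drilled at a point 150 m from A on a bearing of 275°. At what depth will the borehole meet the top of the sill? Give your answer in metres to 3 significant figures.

70.1 m

The hole lies 50° from the dip direction, so the down-dip offset is 150 × cos 50° = 96.42 m.
Depth = down-dip offset × tan(dip) = 96.42 × tan 36° = 96.42 × 0.7265
Depth = 70.05 m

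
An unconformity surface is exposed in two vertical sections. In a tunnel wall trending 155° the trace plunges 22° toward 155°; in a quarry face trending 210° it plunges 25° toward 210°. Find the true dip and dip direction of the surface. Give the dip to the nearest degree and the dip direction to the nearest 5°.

Each apparent-dip line lies in the plane. As unit vectors (x east, y north, z up), v₁ plunges 22°→155° and v₂ plunges 25°→210°.
Cross product v₁ × v₂ gives the pole to the plane: n ∝ (-0.061, -0.335, 0.688).
tan δ = √(n_x²+n_y²)/n_z = 0.341/0.688, so δ = 26.3°.
Dip direction = atan2(-0.061, -0.335) = 190° (azimuth of n's horizontal projection).

true dip 26°, dip direction 190°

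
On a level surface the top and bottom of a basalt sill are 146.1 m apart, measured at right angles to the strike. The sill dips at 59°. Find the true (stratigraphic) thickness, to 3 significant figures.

125 m

True thickness t = w · sin(dip) = 146.1 × sin 59°
t = 146.1 × 0.8572 = 125.232 m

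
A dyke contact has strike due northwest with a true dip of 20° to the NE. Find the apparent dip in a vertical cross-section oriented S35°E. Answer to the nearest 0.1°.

3.6°

Angle between strike (due northwest) and section (S35°E): β = 10°.
tan(apparent dip) = tan 20° · sin 10° = 0.0632
apparent dip = arctan 0.0632 = 3.62°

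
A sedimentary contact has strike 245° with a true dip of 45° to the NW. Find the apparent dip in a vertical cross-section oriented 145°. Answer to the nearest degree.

45°

The strike is 245° and the section trends 145°; the acute angle between them is β = 80°.
tan α = tan 45° × sin 80° = 1.0000 × 0.9848 = 0.9848
α = arctan(0.9848) = 44.56°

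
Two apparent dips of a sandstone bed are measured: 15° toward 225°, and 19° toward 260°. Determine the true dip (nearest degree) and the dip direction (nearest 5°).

true dip 19°, dip direction 265°

Represent each trace as a vector plunging at its apparent dip toward its trend (east-north-up frame): v₁ = (-0.683, -0.683, -0.259), v₂ = (-0.931, -0.164, -0.326).
The plane normal is n = v₁ × v₂ ∝ (-0.180, -0.019, 0.524).
tan δ = √(n_x²+n_y²)/n_z = 0.181/0.524, so δ = 19.0°.
Dip direction = azimuth of (n_x, n_y) = atan2(-0.180, -0.019) = 264°.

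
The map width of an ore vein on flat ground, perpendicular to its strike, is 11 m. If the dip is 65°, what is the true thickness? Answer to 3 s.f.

9.97 m

True thickness t = w · sin(dip) = 11 × sin 65°
t = 11 × 0.9063 = 9.969 m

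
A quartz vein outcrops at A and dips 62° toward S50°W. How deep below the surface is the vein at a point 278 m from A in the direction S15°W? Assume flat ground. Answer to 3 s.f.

The hole lies 35° from the dip direction, so the down-dip offset is 278 × cos 35° = 227.72 m.
Depth = down-dip offset × tan(dip) = 227.72 × tan 62° = 227.72 × 1.8807
Depth = 428.29 m

428 m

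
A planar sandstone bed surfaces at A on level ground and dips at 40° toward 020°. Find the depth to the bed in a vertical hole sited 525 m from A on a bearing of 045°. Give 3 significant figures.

The hole lies 25° from the dip direction, so the down-dip offset is 525 × cos 25° = 475.81 m.
Depth = down-dip offset × tan(dip) = 475.81 × tan 40° = 475.81 × 0.8391
Depth = 399.25 m

399 m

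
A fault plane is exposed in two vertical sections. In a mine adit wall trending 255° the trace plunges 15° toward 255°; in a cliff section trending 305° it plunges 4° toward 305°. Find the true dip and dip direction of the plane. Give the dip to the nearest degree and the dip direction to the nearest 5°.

Each apparent-dip line lies in the plane. As unit vectors (x east, y north, z up), v₁ plunges 15°→255° and v₂ plunges 4°→305°.
n = v₁ × v₂ = (-0.166, -0.146, 0.738) (taken with n_z > 0).
True dip = arccos(n_z / |n|) = arccos(0.9580) = 16.7°.
Dip direction = atan2(-0.166, -0.146) = 229° (azimuth of n's horizontal projection).

true dip 17°, dip direction 230°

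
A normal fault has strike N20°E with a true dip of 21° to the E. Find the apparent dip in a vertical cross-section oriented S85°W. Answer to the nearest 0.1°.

19.2°

The section lies 65° from the strike.
tan α = tan 21° × sin 65° = 0.3839 × 0.9063 = 0.3479
apparent dip = arctan 0.3479 = 19.18°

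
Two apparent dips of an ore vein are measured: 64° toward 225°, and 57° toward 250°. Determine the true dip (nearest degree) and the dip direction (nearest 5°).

true dip 65°, dip direction 205°

Represent each trace as a vector plunging at its apparent dip toward its trend (east-north-up frame): v₁ = (-0.310, -0.310, -0.899), v₂ = (-0.512, -0.186, -0.839).
n = v₁ × v₂ = (-0.093, -0.200, 0.101) (taken with n_z > 0).
True dip = arccos(n_z / |n|) = arccos(0.4163) = 65.4°.
Dip direction = azimuth of (n_x, n_y) = atan2(-0.093, -0.200) = 205°.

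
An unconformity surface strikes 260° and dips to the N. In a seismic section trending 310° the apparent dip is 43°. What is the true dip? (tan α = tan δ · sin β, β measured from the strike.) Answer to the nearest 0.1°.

50.6°

The section is 50° from the strike.
tan δ = tan α / sin β = tan 43° / sin 50° = 0.9325 / 0.7660 = 1.2173
δ = arctan(1.2173) = 50.60°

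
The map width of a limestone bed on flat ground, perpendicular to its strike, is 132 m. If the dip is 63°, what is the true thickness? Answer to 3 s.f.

118 m

True thickness t = w · sin(dip) = 132 × sin 63°
t = 132 × 0.8910 = 117.613 m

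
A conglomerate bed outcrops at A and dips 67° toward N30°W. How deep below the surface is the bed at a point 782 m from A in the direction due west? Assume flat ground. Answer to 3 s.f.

The hole lies 60° from the dip direction, so the down-dip offset is 782 × cos 60° = 391.00 m.
Depth = down-dip offset × tan(dip) = 391.00 × tan 67° = 391.00 × 2.3559
Depth = 921.14 m

921 m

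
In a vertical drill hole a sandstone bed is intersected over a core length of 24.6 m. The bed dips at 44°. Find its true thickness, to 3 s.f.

17.7 m

True thickness t = h · cos(dip) = 24.6 × cos 44°
t = 24.6 × 0.7193 = 17.696 m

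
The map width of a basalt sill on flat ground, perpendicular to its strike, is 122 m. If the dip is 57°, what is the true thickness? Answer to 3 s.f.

102 m

True thickness t = w · sin(dip) = 122 × sin 57°
t = 122 × 0.8387 = 102.318 m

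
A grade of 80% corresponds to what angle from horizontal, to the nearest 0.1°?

tan θ = 80/100 = 0.8000
θ = arctan(0.8000) = 38.66°

38.7°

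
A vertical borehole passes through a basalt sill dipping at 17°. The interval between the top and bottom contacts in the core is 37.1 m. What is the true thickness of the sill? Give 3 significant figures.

35.5 m

True thickness t = h · cos(dip) = 37.1 × cos 17°
t = 37.1 × 0.9563 = 35.479 m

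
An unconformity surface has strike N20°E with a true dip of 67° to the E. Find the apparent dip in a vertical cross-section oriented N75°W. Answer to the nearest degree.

Angle between strike (N20°E) and section (N75°W): β = 85°.
tan α = tan 67° × sin 85° = 2.3559 × 0.9962 = 2.3469
apparent dip = arctan 2.3469 = 66.92°

67°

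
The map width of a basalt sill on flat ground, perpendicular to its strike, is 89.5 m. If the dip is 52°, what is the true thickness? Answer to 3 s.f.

True thickness t = w · sin(dip) = 89.5 × sin 52°
t = 89.5 × 0.7880 = 70.527 m

70.5 m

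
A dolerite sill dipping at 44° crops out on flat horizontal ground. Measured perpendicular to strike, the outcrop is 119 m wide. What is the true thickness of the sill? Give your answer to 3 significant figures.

True thickness t = w · sin(dip) = 119 × sin 44°
t = 119 × 0.6947 = 82.664 m

82.7 m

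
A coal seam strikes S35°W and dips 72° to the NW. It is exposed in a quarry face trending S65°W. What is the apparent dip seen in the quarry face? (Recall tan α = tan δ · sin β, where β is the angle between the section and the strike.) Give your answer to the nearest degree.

The section lies 30° from the strike.
tan α = tan 72° × sin 30° = 3.0777 × 0.5000 = 1.5388
α = arctan(1.5388) = 56.98°

57°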